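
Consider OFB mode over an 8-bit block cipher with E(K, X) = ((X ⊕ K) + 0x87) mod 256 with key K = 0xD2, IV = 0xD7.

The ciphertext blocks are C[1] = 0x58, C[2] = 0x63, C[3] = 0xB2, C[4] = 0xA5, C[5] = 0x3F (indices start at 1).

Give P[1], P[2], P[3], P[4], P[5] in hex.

OFB decryption: S_i = E(K, S_{i−1}) with S_{0} = IV; P_i = C_i ⊕ S_i.
P[1]: S = E(K, 0xD7) = 0x8C; 0x58 ⊕ 0x8C = 0xD4.
P[2]: S = E(K, 0x8C) = 0xE5; 0x63 ⊕ 0xE5 = 0x86.
P[3]: S = E(K, 0xE5) = 0xBE; 0xB2 ⊕ 0xBE = 0x0C.
P[4]: S = E(K, 0xBE) = 0xF3; 0xA5 ⊕ 0xF3 = 0x56.
P[5]: S = E(K, 0xF3) = 0xA8; 0x3F ⊕ 0xA8 = 0x97.

P[1] = 0xD4, P[2] = 0x86, P[3] = 0x0C, P[4] = 0x56, P[5] = 0x97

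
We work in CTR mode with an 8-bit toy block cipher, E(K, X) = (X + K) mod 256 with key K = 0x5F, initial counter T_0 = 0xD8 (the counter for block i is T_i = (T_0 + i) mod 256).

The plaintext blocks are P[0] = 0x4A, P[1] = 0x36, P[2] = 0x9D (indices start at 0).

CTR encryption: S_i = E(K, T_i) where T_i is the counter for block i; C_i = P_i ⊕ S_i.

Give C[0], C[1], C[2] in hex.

C[0]: T = 0xD8, S = E(K, T) = 0x37; 0x4A ⊕ 0x37 = 0x7D.
C[1]: T = 0xD9, S = E(K, T) = 0x38; 0x36 ⊕ 0x38 = 0x0E.
C[2]: T = 0xDA, S = E(K, T) = 0x39; 0x9D ⊕ 0x39 = 0xA4.

C[0] = 0x7D, C[1] = 0x0E, C[2] = 0xA4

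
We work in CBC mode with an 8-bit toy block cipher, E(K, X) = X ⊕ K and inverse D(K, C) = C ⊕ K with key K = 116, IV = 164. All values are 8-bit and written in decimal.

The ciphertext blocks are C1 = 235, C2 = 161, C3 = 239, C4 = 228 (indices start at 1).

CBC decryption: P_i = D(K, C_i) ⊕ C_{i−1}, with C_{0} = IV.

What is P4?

P4: D(K, 228) = 144; 144 ⊕ 239 = 127.

P4 = 127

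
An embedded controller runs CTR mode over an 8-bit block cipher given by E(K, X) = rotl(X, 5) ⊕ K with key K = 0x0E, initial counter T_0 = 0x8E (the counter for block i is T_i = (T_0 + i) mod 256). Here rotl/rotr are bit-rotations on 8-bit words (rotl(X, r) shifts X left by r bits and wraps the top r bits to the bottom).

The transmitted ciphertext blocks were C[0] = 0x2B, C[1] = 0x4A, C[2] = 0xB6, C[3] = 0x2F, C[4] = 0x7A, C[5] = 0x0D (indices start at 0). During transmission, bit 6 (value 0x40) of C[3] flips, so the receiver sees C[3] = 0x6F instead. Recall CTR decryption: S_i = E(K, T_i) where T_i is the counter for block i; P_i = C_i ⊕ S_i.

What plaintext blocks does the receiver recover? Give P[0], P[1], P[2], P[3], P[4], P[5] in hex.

P[0] = 0xF4, P[1] = 0xB5, P[2] = 0xAA, P[3] = 0x53, P[4] = 0x26, P[5] = 0x71

Only C[3] changed, to 0x6F. In CTR, a change in C_i flips the same bit in P_i only; the keystream is unaffected. Decrypting the received ciphertext:
P[0]: T = 0x8E, S = E(K, T) = 0xDF; 0x2B ⊕ 0xDF = 0xF4.
P[1]: T = 0x8F, S = E(K, T) = 0xFF; 0x4A ⊕ 0xFF = 0xB5.
P[2]: T = 0x90, S = E(K, T) = 0x1C; 0xB6 ⊕ 0x1C = 0xAA.
P[3]: T = 0x91, S = E(K, T) = 0x3C; 0x6F ⊕ 0x3C = 0x53.
P[4]: T = 0x92, S = E(K, T) = 0x5C; 0x7A ⊕ 0x5C = 0x26.
P[5]: T = 0x93, S = E(K, T) = 0x7C; 0x0D ⊕ 0x7C = 0x71.
Blocks that differ from the original plaintext: P[3].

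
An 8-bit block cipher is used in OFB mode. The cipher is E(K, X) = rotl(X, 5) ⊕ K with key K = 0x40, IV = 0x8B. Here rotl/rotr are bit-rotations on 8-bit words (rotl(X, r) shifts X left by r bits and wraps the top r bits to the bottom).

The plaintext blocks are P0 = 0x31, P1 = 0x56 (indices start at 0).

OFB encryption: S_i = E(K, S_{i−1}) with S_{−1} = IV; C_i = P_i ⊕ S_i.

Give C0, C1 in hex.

C0 = 0x00, C1 = 0x30

C0: S = E(K, 0x8B) = 0x31; 0x31 ⊕ 0x31 = 0x00.
C1: S = E(K, 0x31) = 0x66; 0x56 ⊕ 0x66 = 0x30.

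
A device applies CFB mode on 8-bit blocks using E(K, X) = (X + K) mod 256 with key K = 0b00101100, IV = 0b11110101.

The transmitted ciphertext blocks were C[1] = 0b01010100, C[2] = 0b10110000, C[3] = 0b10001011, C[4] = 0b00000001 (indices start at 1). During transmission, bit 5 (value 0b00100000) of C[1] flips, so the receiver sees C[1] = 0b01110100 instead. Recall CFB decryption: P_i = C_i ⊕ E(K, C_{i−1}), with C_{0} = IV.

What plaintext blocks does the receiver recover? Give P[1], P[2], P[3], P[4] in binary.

P[1] = 0b01010101, P[2] = 0b00010000, P[3] = 0b01010111, P[4] = 0b10110110

Only C[1] changed, to 0b01110100. In CFB, a change in C_i flips the same bit in P_i and garbles P_{i+1}. Decrypting the received ciphertext:
P[1]: E(K, 0b11110101) = 0b00100001; 0b01110100 ⊕ 0b00100001 = 0b01010101.
P[2]: E(K, 0b01110100) = 0b10100000; 0b10110000 ⊕ 0b10100000 = 0b00010000.
P[3]: E(K, 0b10110000) = 0b11011100; 0b10001011 ⊕ 0b11011100 = 0b01010111.
P[4]: E(K, 0b10001011) = 0b10110111; 0b00000001 ⊕ 0b10110111 = 0b10110110.
Blocks that differ from the original plaintext: P[1], P[2].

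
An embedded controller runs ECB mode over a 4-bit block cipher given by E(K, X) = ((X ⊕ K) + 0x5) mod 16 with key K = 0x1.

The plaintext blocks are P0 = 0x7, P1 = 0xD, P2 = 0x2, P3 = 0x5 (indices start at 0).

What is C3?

ECB encryption: C_i = E(K, P_i).
C3: E(K, 0x5) = 0x9.

C3 = 0x9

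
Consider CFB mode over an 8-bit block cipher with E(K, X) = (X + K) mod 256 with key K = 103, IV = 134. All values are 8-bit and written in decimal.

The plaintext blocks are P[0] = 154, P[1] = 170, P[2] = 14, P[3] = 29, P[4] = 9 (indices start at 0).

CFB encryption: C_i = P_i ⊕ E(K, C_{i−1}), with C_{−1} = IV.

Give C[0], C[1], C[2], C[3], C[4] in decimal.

C[0] = 119, C[1] = 116, C[2] = 213, C[3] = 33, C[4] = 129

C[0]: E(K, 134) = 237; 154 ⊕ 237 = 119.
C[1]: E(K, 119) = 222; 170 ⊕ 222 = 116.
C[2]: E(K, 116) = 219; 14 ⊕ 219 = 213.
C[3]: E(K, 213) = 60; 29 ⊕ 60 = 33.
C[4]: E(K, 33) = 136; 9 ⊕ 136 = 129.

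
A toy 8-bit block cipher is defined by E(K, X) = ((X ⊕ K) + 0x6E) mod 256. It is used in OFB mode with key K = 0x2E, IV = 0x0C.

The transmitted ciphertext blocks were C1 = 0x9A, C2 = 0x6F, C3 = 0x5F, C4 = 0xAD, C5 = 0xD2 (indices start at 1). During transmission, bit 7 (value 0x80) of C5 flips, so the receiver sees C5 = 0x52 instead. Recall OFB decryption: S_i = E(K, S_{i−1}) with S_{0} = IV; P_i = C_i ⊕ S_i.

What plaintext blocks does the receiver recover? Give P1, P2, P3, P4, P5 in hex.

P1 = 0x0A, P2 = 0x43, P3 = 0x2F, P4 = 0x61, P5 = 0x02

Only C5 changed, to 0x52. In OFB, a change in C_i flips the same bit in P_i only; the keystream is unaffected. Decrypting the received ciphertext:
P1: S = E(K, 0x0C) = 0x90; 0x9A ⊕ 0x90 = 0x0A.
P2: S = E(K, 0x90) = 0x2C; 0x6F ⊕ 0x2C = 0x43.
P3: S = E(K, 0x2C) = 0x70; 0x5F ⊕ 0x70 = 0x2F.
P4: S = E(K, 0x70) = 0xCC; 0xAD ⊕ 0xCC = 0x61.
P5: S = E(K, 0xCC) = 0x50; 0x52 ⊕ 0x50 = 0x02.
Blocks that differ from the original plaintext: P5.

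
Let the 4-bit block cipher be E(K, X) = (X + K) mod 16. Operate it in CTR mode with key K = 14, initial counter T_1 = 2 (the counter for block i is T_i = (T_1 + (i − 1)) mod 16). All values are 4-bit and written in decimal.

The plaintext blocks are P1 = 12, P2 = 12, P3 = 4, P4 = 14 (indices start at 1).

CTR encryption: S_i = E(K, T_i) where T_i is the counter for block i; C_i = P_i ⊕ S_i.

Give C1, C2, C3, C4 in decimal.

C1: T = 2, S = E(K, T) = 0; 12 ⊕ 0 = 12.
C2: T = 3, S = E(K, T) = 1; 12 ⊕ 1 = 13.
C3: T = 4, S = E(K, T) = 2; 4 ⊕ 2 = 6.
C4: T = 5, S = E(K, T) = 3; 14 ⊕ 3 = 13.

C1 = 12, C2 = 13, C3 = 6, C4 = 13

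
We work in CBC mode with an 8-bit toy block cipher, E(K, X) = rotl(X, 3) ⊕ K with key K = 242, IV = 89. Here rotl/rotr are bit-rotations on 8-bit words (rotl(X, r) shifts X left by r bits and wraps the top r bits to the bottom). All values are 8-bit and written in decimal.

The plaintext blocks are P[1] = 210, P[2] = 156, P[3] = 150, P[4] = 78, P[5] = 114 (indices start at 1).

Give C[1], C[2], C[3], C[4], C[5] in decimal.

C[1] = 174, C[2] = 99, C[3] = 93, C[4] = 106, C[5] = 50

CBC encryption: C_i = E(K, P_i ⊕ C_{i−1}), with C_{0} = IV.
C[1]: P[1] ⊕ 89 = 139; E(K, 139) = 174.
C[2]: P[2] ⊕ 174 = 50; E(K, 50) = 99.
C[3]: P[3] ⊕ 99 = 245; E(K, 245) = 93.
C[4]: P[4] ⊕ 93 = 19; E(K, 19) = 106.
C[5]: P[5] ⊕ 106 = 24; E(K, 24) = 50.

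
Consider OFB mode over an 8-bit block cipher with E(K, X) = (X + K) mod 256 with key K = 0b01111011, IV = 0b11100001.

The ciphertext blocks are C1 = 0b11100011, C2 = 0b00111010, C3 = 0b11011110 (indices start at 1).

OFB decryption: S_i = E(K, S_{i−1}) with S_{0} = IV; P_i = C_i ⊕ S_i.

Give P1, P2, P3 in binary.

P1: S = E(K, 0b11100001) = 0b01011100; 0b11100011 ⊕ 0b01011100 = 0b10111111.
P2: S = E(K, 0b01011100) = 0b11010111; 0b00111010 ⊕ 0b11010111 = 0b11101101.
P3: S = E(K, 0b11010111) = 0b01010010; 0b11011110 ⊕ 0b01010010 = 0b10001100.

P1 = 0b10111111, P2 = 0b11101101, P3 = 0b10001100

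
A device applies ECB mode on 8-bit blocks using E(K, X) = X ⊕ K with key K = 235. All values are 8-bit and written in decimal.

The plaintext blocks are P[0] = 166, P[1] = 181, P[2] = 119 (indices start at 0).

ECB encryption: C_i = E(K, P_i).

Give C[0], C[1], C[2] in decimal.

C[0] = 77, C[1] = 94, C[2] = 156

C[0]: E(K, 166) = 77.
C[1]: E(K, 181) = 94.
C[2]: E(K, 119) = 156.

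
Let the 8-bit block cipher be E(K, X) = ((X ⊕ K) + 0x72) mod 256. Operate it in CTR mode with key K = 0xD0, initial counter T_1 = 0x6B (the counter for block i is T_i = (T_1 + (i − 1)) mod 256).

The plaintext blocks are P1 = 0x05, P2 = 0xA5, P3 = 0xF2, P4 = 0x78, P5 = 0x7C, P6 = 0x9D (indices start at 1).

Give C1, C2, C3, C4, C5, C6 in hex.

C1 = 0x28, C2 = 0x8B, C3 = 0xDD, C4 = 0x48, C5 = 0x4D, C6 = 0x8F

CTR encryption: S_i = E(K, T_i) where T_i is the counter for block i; C_i = P_i ⊕ S_i.
C1: T = 0x6B, S = E(K, T) = 0x2D; 0x05 ⊕ 0x2D = 0x28.
C2: T = 0x6C, S = E(K, T) = 0x2E; 0xA5 ⊕ 0x2E = 0x8B.
C3: T = 0x6D, S = E(K, T) = 0x2F; 0xF2 ⊕ 0x2F = 0xDD.
C4: T = 0x6E, S = E(K, T) = 0x30; 0x78 ⊕ 0x30 = 0x48.
C5: T = 0x6F, S = E(K, T) = 0x31; 0x7C ⊕ 0x31 = 0x4D.
C6: T = 0x70, S = E(K, T) = 0x12; 0x9D ⊕ 0x12 = 0x8F.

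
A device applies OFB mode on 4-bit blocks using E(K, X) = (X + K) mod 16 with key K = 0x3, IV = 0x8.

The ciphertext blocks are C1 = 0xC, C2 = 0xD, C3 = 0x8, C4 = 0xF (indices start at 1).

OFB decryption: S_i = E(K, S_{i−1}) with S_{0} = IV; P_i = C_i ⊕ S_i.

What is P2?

P1: S = E(K, 0x8) = 0xB; 0xC ⊕ 0xB = 0x7.
P2: S = E(K, 0xB) = 0xE; 0xD ⊕ 0xE = 0x3.

P2 = 0x3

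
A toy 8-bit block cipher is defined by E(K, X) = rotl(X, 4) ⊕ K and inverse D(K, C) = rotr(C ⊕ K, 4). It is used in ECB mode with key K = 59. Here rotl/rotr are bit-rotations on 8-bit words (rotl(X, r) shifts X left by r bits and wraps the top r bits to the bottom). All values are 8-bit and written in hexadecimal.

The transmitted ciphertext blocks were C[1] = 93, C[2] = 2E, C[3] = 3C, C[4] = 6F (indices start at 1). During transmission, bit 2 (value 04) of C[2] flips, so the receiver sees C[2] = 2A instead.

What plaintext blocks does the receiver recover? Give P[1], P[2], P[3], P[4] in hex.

ECB decryption: P_i = D(K, C_i).
Only C[2] changed, to 2A. In ECB, a change in C_i affects only P_i. Decrypting the received ciphertext:
P[1]: D(K, 93) = AC.
P[2]: D(K, 2A) = 37.
P[3]: D(K, 3C) = 56.
P[4]: D(K, 6F) = 63.
Blocks that differ from the original plaintext: P[2].

P[1] = AC, P[2] = 37, P[3] = 56, P[4] = 63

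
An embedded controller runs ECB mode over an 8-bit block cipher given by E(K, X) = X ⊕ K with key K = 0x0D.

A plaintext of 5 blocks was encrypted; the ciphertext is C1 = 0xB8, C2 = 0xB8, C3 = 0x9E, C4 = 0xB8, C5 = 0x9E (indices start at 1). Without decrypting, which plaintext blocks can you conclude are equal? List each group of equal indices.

ECB encrypts each block independently with the same key, so equal ciphertext blocks imply equal plaintext blocks.
C1 = C2 = C4 = 0xB8, so P1 = P2 = P4.
C3 = C5 = 0x9E, so P3 = P5.

P1 = P2 = P4; P3 = P5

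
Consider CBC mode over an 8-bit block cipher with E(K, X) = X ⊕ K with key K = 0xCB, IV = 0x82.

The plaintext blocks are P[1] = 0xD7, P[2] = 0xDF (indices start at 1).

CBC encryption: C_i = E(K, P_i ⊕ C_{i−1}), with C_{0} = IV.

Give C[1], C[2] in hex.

C[1]: P[1] ⊕ 0x82 = 0x55; E(K, 0x55) = 0x9E.
C[2]: P[2] ⊕ 0x9E = 0x41; E(K, 0x41) = 0x8A.

C[1] = 0x9E, C[2] = 0x8A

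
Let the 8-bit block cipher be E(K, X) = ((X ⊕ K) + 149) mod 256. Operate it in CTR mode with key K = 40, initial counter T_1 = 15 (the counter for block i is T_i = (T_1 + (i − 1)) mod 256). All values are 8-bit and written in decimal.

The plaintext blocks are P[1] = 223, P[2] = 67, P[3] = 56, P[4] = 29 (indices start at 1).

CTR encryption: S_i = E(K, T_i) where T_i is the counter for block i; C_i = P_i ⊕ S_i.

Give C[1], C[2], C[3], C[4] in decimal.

C[1] = 99, C[2] = 142, C[3] = 246, C[4] = 210

C[1]: T = 15, S = E(K, T) = 188; 223 ⊕ 188 = 99.
C[2]: T = 16, S = E(K, T) = 205; 67 ⊕ 205 = 142.
C[3]: T = 17, S = E(K, T) = 206; 56 ⊕ 206 = 246.
C[4]: T = 18, S = E(K, T) = 207; 29 ⊕ 207 = 210.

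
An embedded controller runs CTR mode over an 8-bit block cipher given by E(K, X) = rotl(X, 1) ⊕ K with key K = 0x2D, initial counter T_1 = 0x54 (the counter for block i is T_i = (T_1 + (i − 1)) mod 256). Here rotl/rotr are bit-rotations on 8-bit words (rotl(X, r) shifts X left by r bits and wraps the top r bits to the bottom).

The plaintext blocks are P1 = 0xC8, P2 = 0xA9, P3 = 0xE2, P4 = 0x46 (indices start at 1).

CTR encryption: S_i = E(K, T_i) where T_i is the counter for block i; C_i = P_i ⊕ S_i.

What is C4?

C1: T = 0x54, S = E(K, T) = 0x85; 0xC8 ⊕ 0x85 = 0x4D.
C2: T = 0x55, S = E(K, T) = 0x87; 0xA9 ⊕ 0x87 = 0x2E.
C3: T = 0x56, S = E(K, T) = 0x81; 0xE2 ⊕ 0x81 = 0x63.
C4: T = 0x57, S = E(K, T) = 0x83; 0x46 ⊕ 0x83 = 0xC5.

C4 = 0xC5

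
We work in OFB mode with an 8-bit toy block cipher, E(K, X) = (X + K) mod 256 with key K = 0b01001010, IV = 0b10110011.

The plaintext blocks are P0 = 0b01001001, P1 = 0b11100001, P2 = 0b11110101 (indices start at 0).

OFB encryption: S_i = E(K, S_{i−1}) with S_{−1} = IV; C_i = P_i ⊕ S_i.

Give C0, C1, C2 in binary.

C0: S = E(K, 0b10110011) = 0b11111101; 0b01001001 ⊕ 0b11111101 = 0b10110100.
C1: S = E(K, 0b11111101) = 0b01000111; 0b11100001 ⊕ 0b01000111 = 0b10100110.
C2: S = E(K, 0b01000111) = 0b10010001; 0b11110101 ⊕ 0b10010001 = 0b01100100.

C0 = 0b10110100, C1 = 0b10100110, C2 = 0b01100100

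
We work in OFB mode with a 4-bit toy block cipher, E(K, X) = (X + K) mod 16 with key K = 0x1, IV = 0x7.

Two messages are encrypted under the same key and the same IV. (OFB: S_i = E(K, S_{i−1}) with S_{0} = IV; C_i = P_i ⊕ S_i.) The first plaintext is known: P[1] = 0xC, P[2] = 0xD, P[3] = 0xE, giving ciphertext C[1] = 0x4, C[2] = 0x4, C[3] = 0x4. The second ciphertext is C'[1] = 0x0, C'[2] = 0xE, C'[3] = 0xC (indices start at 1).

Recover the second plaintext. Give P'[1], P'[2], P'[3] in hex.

P'[1] = 0x8, P'[2] = 0x7, P'[3] = 0x6

In OFB with a reused IV, both messages share the same keystream S_i, so C_i ⊕ C'_i = P_i ⊕ P'_i and thus P'_i = P_i ⊕ C_i ⊕ C'_i.
P'[1]: 0xC ⊕ 0x4 ⊕ 0x0 = 0x8.
P'[2]: 0xD ⊕ 0x4 ⊕ 0xE = 0x7.
P'[3]: 0xE ⊕ 0x4 ⊕ 0xC = 0x6.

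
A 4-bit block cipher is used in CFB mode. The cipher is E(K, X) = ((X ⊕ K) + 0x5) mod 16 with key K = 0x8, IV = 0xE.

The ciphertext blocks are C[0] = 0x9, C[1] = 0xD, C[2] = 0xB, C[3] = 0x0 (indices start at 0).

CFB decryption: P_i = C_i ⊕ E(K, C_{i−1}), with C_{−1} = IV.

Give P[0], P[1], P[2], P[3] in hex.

P[0]: E(K, 0xE) = 0xB; 0x9 ⊕ 0xB = 0x2.
P[1]: E(K, 0x9) = 0x6; 0xD ⊕ 0x6 = 0xB.
P[2]: E(K, 0xD) = 0xA; 0xB ⊕ 0xA = 0x1.
P[3]: E(K, 0xB) = 0x8; 0x0 ⊕ 0x8 = 0x8.

P[0] = 0x2, P[1] = 0xB, P[2] = 0x1, P[3] = 0x8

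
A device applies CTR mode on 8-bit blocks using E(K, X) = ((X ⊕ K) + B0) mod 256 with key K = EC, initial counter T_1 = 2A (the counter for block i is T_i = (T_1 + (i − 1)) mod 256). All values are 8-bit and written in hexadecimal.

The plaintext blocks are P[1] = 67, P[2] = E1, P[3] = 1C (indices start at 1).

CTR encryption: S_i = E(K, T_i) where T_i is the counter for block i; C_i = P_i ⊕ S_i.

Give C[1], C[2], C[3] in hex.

C[1]: T = 2A, S = E(K, T) = 76; 67 ⊕ 76 = 11.
C[2]: T = 2B, S = E(K, T) = 77; E1 ⊕ 77 = 96.
C[3]: T = 2C, S = E(K, T) = 70; 1C ⊕ 70 = 6C.

C[1] = 11, C[2] = 96, C[3] = 6C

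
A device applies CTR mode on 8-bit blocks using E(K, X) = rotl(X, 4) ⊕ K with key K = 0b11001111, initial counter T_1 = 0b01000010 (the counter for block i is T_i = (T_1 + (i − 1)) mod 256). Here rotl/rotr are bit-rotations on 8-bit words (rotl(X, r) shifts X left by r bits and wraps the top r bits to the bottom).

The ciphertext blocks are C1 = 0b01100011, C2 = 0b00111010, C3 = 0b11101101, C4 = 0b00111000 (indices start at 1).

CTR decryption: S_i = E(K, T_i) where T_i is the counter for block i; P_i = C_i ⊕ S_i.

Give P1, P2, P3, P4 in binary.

P1 = 0b10001000, P2 = 0b11000001, P3 = 0b01100110, P4 = 0b10100011

P1: T = 0b01000010, S = E(K, T) = 0b11101011; 0b01100011 ⊕ 0b11101011 = 0b10001000.
P2: T = 0b01000011, S = E(K, T) = 0b11111011; 0b00111010 ⊕ 0b11111011 = 0b11000001.
P3: T = 0b01000100, S = E(K, T) = 0b10001011; 0b11101101 ⊕ 0b10001011 = 0b01100110.
P4: T = 0b01000101, S = E(K, T) = 0b10011011; 0b00111000 ⊕ 0b10011011 = 0b10100011.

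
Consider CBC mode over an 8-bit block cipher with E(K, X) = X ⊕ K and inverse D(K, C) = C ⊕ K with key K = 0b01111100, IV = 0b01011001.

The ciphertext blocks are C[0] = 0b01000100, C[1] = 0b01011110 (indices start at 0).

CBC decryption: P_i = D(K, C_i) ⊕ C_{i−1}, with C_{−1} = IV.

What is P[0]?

P[0]: D(K, 0b01000100) = 0b00111000; 0b00111000 ⊕ 0b01011001 = 0b01100001.

P[0] = 0b01100001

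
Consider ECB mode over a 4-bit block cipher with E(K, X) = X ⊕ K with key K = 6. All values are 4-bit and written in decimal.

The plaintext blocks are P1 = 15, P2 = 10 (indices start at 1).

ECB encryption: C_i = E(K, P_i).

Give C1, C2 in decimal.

C1: E(K, 15) = 9.
C2: E(K, 10) = 12.

C1 = 9, C2 = 12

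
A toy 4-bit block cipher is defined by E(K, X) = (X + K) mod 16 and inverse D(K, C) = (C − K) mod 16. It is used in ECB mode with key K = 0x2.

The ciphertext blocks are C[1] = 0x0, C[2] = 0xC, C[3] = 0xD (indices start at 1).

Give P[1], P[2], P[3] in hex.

ECB decryption: P_i = D(K, C_i).
P[1]: D(K, 0x0) = 0xE.
P[2]: D(K, 0xC) = 0xA.
P[3]: D(K, 0xD) = 0xB.

P[1] = 0xE, P[2] = 0xA, P[3] = 0xB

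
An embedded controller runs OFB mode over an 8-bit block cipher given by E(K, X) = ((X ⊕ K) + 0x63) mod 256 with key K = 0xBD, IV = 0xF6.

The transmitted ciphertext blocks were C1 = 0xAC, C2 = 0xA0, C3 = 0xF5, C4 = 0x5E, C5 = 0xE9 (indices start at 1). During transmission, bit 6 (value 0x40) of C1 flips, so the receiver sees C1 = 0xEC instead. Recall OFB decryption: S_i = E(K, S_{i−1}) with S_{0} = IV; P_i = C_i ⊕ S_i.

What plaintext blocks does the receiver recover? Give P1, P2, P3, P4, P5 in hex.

Only C1 changed, to 0xEC. In OFB, a change in C_i flips the same bit in P_i only; the keystream is unaffected. Decrypting the received ciphertext:
P1: S = E(K, 0xF6) = 0xAE; 0xEC ⊕ 0xAE = 0x42.
P2: S = E(K, 0xAE) = 0x76; 0xA0 ⊕ 0x76 = 0xD6.
P3: S = E(K, 0x76) = 0x2E; 0xF5 ⊕ 0x2E = 0xDB.
P4: S = E(K, 0x2E) = 0xF6; 0x5E ⊕ 0xF6 = 0xA8.
P5: S = E(K, 0xF6) = 0xAE; 0xE9 ⊕ 0xAE = 0x47.
Blocks that differ from the original plaintext: P1.

P1 = 0x42, P2 = 0xD6, P3 = 0xDB, P4 = 0xA8, P5 = 0x47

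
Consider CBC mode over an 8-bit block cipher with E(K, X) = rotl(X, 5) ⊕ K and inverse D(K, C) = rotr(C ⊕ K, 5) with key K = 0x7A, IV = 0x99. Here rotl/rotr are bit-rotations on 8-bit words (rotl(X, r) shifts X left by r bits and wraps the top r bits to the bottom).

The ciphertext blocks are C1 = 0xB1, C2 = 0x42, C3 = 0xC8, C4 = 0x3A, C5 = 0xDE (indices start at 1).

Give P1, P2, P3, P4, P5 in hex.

P1 = 0xC7, P2 = 0x70, P3 = 0xD7, P4 = 0xCA, P5 = 0x1F

CBC decryption: P_i = D(K, C_i) ⊕ C_{i−1}, with C_{0} = IV.
P1: D(K, 0xB1) = 0x5E; 0x5E ⊕ 0x99 = 0xC7.
P2: D(K, 0x42) = 0xC1; 0xC1 ⊕ 0xB1 = 0x70.
P3: D(K, 0xC8) = 0x95; 0x95 ⊕ 0x42 = 0xD7.
P4: D(K, 0x3A) = 0x02; 0x02 ⊕ 0xC8 = 0xCA.
P5: D(K, 0xDE) = 0x25; 0x25 ⊕ 0x3A = 0x1F.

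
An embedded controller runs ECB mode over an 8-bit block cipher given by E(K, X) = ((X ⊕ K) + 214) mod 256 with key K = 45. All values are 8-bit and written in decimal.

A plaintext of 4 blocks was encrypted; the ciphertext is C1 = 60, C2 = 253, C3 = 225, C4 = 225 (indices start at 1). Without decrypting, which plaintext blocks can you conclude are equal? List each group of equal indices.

ECB encrypts each block independently with the same key, so equal ciphertext blocks imply equal plaintext blocks.
C3 = C4 = 225, so P3 = P4.

P3 = P4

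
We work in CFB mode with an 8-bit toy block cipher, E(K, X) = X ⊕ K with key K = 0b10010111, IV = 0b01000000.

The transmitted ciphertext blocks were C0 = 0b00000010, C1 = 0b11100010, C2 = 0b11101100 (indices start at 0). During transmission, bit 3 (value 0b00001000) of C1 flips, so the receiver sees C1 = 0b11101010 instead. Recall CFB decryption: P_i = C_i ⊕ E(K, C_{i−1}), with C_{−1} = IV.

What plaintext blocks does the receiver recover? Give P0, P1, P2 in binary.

P0 = 0b11010101, P1 = 0b01111111, P2 = 0b10010001

Only C1 changed, to 0b11101010. In CFB, a change in C_i flips the same bit in P_i and garbles P_{i+1}. Decrypting the received ciphertext:
P0: E(K, 0b01000000) = 0b11010111; 0b00000010 ⊕ 0b11010111 = 0b11010101.
P1: E(K, 0b00000010) = 0b10010101; 0b11101010 ⊕ 0b10010101 = 0b01111111.
P2: E(K, 0b11101010) = 0b01111101; 0b11101100 ⊕ 0b01111101 = 0b10010001.
Blocks that differ from the original plaintext: P1, P2.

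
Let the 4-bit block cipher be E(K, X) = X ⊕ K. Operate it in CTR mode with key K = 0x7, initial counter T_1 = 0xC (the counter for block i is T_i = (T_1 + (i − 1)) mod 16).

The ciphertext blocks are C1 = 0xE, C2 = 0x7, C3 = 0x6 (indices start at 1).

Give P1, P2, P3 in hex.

P1 = 0x5, P2 = 0xD, P3 = 0xF

CTR decryption: S_i = E(K, T_i) where T_i is the counter for block i; P_i = C_i ⊕ S_i.
P1: T = 0xC, S = E(K, T) = 0xB; 0xE ⊕ 0xB = 0x5.
P2: T = 0xD, S = E(K, T) = 0xA; 0x7 ⊕ 0xA = 0xD.
P3: T = 0xE, S = E(K, T) = 0x9; 0x6 ⊕ 0x9 = 0xF.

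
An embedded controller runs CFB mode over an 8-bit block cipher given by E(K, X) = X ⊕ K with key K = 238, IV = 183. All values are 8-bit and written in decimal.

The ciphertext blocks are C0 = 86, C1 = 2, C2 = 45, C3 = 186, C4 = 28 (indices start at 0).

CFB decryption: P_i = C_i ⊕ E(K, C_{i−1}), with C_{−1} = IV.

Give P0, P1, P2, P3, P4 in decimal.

P0: E(K, 183) = 89; 86 ⊕ 89 = 15.
P1: E(K, 86) = 184; 2 ⊕ 184 = 186.
P2: E(K, 2) = 236; 45 ⊕ 236 = 193.
P3: E(K, 45) = 195; 186 ⊕ 195 = 121.
P4: E(K, 186) = 84; 28 ⊕ 84 = 72.

P0 = 15, P1 = 186, P2 = 193, P3 = 121, P4 = 72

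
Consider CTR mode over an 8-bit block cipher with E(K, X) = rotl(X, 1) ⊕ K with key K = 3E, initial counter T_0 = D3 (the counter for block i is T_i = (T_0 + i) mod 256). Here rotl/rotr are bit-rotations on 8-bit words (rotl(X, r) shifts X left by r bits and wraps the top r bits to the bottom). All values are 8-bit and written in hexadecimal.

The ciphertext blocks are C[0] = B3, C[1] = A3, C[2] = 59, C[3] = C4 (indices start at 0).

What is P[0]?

P[0] = 2A

CTR decryption: S_i = E(K, T_i) where T_i is the counter for block i; P_i = C_i ⊕ S_i.
P[0]: T = D3, S = E(K, T) = 99; B3 ⊕ 99 = 2A.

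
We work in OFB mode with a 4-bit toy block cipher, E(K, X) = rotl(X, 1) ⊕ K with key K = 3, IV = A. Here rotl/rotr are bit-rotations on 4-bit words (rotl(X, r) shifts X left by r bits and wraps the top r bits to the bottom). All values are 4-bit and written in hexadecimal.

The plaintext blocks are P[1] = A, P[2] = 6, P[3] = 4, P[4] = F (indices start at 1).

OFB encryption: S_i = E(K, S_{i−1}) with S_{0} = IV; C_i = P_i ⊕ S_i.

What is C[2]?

C[1]: S = E(K, A) = 6; A ⊕ 6 = C.
C[2]: S = E(K, 6) = F; 6 ⊕ F = 9.

C[2] = 9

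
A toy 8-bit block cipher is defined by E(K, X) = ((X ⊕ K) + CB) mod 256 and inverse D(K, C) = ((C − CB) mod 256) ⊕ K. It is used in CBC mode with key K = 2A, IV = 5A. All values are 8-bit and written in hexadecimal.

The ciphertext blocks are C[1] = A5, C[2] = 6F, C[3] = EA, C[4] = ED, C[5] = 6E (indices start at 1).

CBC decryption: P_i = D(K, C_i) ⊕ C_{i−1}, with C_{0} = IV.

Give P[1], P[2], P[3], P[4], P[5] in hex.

P[1] = AA, P[2] = 2B, P[3] = 5A, P[4] = E2, P[5] = 64

P[1]: D(K, A5) = F0; F0 ⊕ 5A = AA.
P[2]: D(K, 6F) = 8E; 8E ⊕ A5 = 2B.
P[3]: D(K, EA) = 35; 35 ⊕ 6F = 5A.
P[4]: D(K, ED) = 08; 08 ⊕ EA = E2.
P[5]: D(K, 6E) = 89; 89 ⊕ ED = 64.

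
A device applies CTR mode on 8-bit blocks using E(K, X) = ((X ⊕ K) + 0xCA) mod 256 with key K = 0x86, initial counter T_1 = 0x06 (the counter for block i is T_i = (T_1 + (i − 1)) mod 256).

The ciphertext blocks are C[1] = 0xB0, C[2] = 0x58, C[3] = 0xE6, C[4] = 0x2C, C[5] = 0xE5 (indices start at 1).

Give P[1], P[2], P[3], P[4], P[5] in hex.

P[1] = 0xFA, P[2] = 0x13, P[3] = 0xBE, P[4] = 0x75, P[5] = 0xB3

CTR decryption: S_i = E(K, T_i) where T_i is the counter for block i; P_i = C_i ⊕ S_i.
P[1]: T = 0x06, S = E(K, T) = 0x4A; 0xB0 ⊕ 0x4A = 0xFA.
P[2]: T = 0x07, S = E(K, T) = 0x4B; 0x58 ⊕ 0x4B = 0x13.
P[3]: T = 0x08, S = E(K, T) = 0x58; 0xE6 ⊕ 0x58 = 0xBE.
P[4]: T = 0x09, S = E(K, T) = 0x59; 0x2C ⊕ 0x59 = 0x75.
P[5]: T = 0x0A, S = E(K, T) = 0x56; 0xE5 ⊕ 0x56 = 0xB3.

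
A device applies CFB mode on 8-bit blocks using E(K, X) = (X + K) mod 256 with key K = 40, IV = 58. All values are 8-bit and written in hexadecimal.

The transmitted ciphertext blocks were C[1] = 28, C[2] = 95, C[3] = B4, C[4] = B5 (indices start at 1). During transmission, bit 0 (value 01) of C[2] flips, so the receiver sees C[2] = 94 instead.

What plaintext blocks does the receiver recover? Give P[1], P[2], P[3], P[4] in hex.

CFB decryption: P_i = C_i ⊕ E(K, C_{i−1}), with C_{0} = IV.
Only C[2] changed, to 94. In CFB, a change in C_i flips the same bit in P_i and garbles P_{i+1}. Decrypting the received ciphertext:
P[1]: E(K, 58) = 98; 28 ⊕ 98 = B0.
P[2]: E(K, 28) = 68; 94 ⊕ 68 = FC.
P[3]: E(K, 94) = D4; B4 ⊕ D4 = 60.
P[4]: E(K, B4) = F4; B5 ⊕ F4 = 41.
Blocks that differ from the original plaintext: P[2], P[3].

P[1] = B0, P[2] = FC, P[3] = 60, P[4] = 41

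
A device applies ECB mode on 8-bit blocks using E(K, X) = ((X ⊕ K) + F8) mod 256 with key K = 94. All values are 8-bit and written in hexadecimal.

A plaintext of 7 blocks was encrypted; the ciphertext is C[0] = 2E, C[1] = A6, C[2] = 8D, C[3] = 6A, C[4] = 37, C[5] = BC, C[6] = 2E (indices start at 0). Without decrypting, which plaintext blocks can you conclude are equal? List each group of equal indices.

ECB encrypts each block independently with the same key, so equal ciphertext blocks imply equal plaintext blocks.
C[0] = C[6] = 2E, so P[0] = P[6].

P[0] = P[6]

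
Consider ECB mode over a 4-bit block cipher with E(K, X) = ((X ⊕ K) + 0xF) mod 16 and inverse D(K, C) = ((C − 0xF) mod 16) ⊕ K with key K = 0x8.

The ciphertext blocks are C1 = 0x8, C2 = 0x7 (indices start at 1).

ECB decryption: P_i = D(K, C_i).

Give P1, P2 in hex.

P1 = 0x1, P2 = 0x0

P1: D(K, 0x8) = 0x1.
P2: D(K, 0x7) = 0x0.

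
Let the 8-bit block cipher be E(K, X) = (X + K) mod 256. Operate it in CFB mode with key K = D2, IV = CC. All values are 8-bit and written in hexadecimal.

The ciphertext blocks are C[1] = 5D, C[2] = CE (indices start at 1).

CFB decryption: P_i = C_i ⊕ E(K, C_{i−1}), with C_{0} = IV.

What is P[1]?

P[1]: E(K, CC) = 9E; 5D ⊕ 9E = C3.

P[1] = C3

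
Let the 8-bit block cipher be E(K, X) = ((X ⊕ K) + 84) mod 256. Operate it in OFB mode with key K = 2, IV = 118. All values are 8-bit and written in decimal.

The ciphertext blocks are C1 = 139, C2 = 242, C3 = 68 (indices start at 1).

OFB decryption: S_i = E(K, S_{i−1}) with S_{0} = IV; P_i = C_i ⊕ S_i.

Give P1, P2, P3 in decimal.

P1: S = E(K, 118) = 200; 139 ⊕ 200 = 67.
P2: S = E(K, 200) = 30; 242 ⊕ 30 = 236.
P3: S = E(K, 30) = 112; 68 ⊕ 112 = 52.

P1 = 67, P2 = 236, P3 = 52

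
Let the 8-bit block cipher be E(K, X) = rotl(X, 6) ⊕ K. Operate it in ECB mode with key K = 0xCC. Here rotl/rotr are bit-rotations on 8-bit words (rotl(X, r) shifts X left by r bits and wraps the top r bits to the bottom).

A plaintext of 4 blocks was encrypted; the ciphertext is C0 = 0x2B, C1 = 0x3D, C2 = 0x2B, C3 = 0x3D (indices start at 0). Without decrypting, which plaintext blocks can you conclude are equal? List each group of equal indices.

P0 = P2; P1 = P3

ECB encrypts each block independently with the same key, so equal ciphertext blocks imply equal plaintext blocks.
C0 = C2 = 0x2B, so P0 = P2.
C1 = C3 = 0x3D, so P1 = P3.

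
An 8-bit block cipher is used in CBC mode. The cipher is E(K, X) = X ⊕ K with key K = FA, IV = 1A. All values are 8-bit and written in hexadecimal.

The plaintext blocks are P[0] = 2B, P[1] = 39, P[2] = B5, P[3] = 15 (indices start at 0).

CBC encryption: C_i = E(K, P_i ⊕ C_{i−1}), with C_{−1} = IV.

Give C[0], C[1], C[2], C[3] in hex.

C[0]: P[0] ⊕ 1A = 31; E(K, 31) = CB.
C[1]: P[1] ⊕ CB = F2; E(K, F2) = 08.
C[2]: P[2] ⊕ 08 = BD; E(K, BD) = 47.
C[3]: P[3] ⊕ 47 = 52; E(K, 52) = A8.

C[0] = CB, C[1] = 08, C[2] = 47, C[3] = A8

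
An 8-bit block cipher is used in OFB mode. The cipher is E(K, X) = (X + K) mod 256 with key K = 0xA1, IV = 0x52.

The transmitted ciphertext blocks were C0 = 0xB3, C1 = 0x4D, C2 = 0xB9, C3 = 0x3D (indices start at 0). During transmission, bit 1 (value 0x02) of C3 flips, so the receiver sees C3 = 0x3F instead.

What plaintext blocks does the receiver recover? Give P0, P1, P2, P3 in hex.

P0 = 0x40, P1 = 0xD9, P2 = 0x8C, P3 = 0xE9

OFB decryption: S_i = E(K, S_{i−1}) with S_{−1} = IV; P_i = C_i ⊕ S_i.
Only C3 changed, to 0x3F. In OFB, a change in C_i flips the same bit in P_i only; the keystream is unaffected. Decrypting the received ciphertext:
P0: S = E(K, 0x52) = 0xF3; 0xB3 ⊕ 0xF3 = 0x40.
P1: S = E(K, 0xF3) = 0x94; 0x4D ⊕ 0x94 = 0xD9.
P2: S = E(K, 0x94) = 0x35; 0xB9 ⊕ 0x35 = 0x8C.
P3: S = E(K, 0x35) = 0xD6; 0x3F ⊕ 0xD6 = 0xE9.
Blocks that differ from the original plaintext: P3.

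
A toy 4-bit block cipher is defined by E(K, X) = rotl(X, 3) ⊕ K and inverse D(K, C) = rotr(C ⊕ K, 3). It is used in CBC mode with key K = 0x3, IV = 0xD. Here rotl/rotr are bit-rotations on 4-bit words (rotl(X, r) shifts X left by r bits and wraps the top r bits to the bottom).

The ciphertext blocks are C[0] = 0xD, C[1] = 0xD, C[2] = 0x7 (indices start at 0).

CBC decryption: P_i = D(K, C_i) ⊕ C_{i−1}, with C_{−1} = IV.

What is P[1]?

P[1] = 0x0

P[1]: D(K, 0xD) = 0xD; 0xD ⊕ 0xD = 0x0.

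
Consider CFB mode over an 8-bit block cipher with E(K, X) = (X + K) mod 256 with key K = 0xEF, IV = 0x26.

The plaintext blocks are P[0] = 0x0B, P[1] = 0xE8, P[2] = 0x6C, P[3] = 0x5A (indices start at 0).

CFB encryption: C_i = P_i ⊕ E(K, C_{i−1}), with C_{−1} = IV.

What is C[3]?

C[0]: E(K, 0x26) = 0x15; 0x0B ⊕ 0x15 = 0x1E.
C[1]: E(K, 0x1E) = 0x0D; 0xE8 ⊕ 0x0D = 0xE5.
C[2]: E(K, 0xE5) = 0xD4; 0x6C ⊕ 0xD4 = 0xB8.
C[3]: E(K, 0xB8) = 0xA7; 0x5A ⊕ 0xA7 = 0xFD.

C[3] = 0xFD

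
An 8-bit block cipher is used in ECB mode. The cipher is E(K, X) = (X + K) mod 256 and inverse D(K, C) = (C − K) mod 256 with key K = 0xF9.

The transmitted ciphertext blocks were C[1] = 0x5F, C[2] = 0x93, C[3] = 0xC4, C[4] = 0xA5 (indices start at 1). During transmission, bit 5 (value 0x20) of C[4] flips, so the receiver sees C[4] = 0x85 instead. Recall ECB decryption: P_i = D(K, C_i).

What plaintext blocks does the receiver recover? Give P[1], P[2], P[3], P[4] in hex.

Only C[4] changed, to 0x85. In ECB, a change in C_i affects only P_i. Decrypting the received ciphertext:
P[1]: D(K, 0x5F) = 0x66.
P[2]: D(K, 0x93) = 0x9A.
P[3]: D(K, 0xC4) = 0xCB.
P[4]: D(K, 0x85) = 0x8C.
Blocks that differ from the original plaintext: P[4].

P[1] = 0x66, P[2] = 0x9A, P[3] = 0xCB, P[4] = 0x8C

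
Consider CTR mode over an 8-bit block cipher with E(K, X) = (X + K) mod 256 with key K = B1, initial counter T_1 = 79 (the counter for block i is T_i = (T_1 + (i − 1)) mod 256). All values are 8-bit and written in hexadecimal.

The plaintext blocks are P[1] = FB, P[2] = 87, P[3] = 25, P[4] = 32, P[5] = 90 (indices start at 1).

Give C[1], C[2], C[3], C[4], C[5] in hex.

C[1] = D1, C[2] = AC, C[3] = 09, C[4] = 1F, C[5] = BE

CTR encryption: S_i = E(K, T_i) where T_i is the counter for block i; C_i = P_i ⊕ S_i.
C[1]: T = 79, S = E(K, T) = 2A; FB ⊕ 2A = D1.
C[2]: T = 7A, S = E(K, T) = 2B; 87 ⊕ 2B = AC.
C[3]: T = 7B, S = E(K, T) = 2C; 25 ⊕ 2C = 09.
C[4]: T = 7C, S = E(K, T) = 2D; 32 ⊕ 2D = 1F.
C[5]: T = 7D, S = E(K, T) = 2E; 90 ⊕ 2E = BE.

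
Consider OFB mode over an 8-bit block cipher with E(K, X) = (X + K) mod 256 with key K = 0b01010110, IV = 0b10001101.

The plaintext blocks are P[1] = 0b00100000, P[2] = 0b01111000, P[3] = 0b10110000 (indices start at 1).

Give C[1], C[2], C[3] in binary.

C[1] = 0b11000011, C[2] = 0b01000001, C[3] = 0b00111111

OFB encryption: S_i = E(K, S_{i−1}) with S_{0} = IV; C_i = P_i ⊕ S_i.
C[1]: S = E(K, 0b10001101) = 0b11100011; 0b00100000 ⊕ 0b11100011 = 0b11000011.
C[2]: S = E(K, 0b11100011) = 0b00111001; 0b01111000 ⊕ 0b00111001 = 0b01000001.
C[3]: S = E(K, 0b00111001) = 0b10001111; 0b10110000 ⊕ 0b10001111 = 0b00111111.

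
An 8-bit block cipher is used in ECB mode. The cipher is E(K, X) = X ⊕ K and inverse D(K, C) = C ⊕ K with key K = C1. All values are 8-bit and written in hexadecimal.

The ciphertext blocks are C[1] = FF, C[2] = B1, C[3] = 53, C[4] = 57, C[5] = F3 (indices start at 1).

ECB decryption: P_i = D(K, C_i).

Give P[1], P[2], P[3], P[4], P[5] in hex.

P[1] = 3E, P[2] = 70, P[3] = 92, P[4] = 96, P[5] = 32

P[1]: D(K, FF) = 3E.
P[2]: D(K, B1) = 70.
P[3]: D(K, 53) = 92.
P[4]: D(K, 57) = 96.
P[5]: D(K, F3) = 32.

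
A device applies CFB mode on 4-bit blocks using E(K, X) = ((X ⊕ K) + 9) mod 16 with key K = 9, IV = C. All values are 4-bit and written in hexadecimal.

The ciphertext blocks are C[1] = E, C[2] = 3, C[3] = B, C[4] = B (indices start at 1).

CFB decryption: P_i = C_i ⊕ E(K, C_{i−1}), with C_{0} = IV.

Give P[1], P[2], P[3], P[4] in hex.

P[1]: E(K, C) = E; E ⊕ E = 0.
P[2]: E(K, E) = 0; 3 ⊕ 0 = 3.
P[3]: E(K, 3) = 3; B ⊕ 3 = 8.
P[4]: E(K, B) = B; B ⊕ B = 0.

P[1] = 0, P[2] = 3, P[3] = 8, P[4] = 0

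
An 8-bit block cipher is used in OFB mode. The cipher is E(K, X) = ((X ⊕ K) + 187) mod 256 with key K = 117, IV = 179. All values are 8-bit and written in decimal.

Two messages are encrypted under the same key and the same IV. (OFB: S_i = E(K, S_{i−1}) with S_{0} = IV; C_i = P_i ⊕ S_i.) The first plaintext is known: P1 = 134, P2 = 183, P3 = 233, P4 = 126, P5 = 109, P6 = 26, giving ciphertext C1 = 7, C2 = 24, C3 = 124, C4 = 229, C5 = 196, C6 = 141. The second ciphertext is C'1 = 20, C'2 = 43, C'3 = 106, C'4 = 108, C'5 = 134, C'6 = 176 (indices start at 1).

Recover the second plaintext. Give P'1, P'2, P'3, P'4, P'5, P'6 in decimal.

P'1 = 149, P'2 = 132, P'3 = 255, P'4 = 247, P'5 = 47, P'6 = 39

In OFB with a reused IV, both messages share the same keystream S_i, so C_i ⊕ C'_i = P_i ⊕ P'_i and thus P'_i = P_i ⊕ C_i ⊕ C'_i.
P'1: 134 ⊕ 7 ⊕ 20 = 149.
P'2: 183 ⊕ 24 ⊕ 43 = 132.
P'3: 233 ⊕ 124 ⊕ 106 = 255.
P'4: 126 ⊕ 229 ⊕ 108 = 247.
P'5: 109 ⊕ 196 ⊕ 134 = 47.
P'6: 26 ⊕ 141 ⊕ 176 = 39.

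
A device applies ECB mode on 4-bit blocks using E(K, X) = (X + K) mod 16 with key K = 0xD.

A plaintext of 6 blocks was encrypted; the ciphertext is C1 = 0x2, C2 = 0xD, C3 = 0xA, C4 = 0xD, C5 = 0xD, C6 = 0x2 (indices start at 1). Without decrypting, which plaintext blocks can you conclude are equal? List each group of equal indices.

P1 = P6; P2 = P4 = P5

ECB encrypts each block independently with the same key, so equal ciphertext blocks imply equal plaintext blocks.
C1 = C6 = 0x2, so P1 = P6.
C2 = C4 = C5 = 0xD, so P2 = P4 = P5.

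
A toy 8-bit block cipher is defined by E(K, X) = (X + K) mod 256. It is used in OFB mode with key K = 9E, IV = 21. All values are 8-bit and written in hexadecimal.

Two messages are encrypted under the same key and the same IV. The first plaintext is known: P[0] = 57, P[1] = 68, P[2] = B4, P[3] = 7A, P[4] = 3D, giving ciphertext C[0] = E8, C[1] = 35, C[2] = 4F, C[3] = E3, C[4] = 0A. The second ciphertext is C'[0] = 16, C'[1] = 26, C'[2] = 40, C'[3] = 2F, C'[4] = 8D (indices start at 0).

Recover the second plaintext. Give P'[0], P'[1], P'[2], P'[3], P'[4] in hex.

P'[0] = A9, P'[1] = 7B, P'[2] = BB, P'[3] = B6, P'[4] = BA

In OFB with a reused IV, both messages share the same keystream S_i, so C_i ⊕ C'_i = P_i ⊕ P'_i and thus P'_i = P_i ⊕ C_i ⊕ C'_i.
P'[0]: 57 ⊕ E8 ⊕ 16 = A9.
P'[1]: 68 ⊕ 35 ⊕ 26 = 7B.
P'[2]: B4 ⊕ 4F ⊕ 40 = BB.
P'[3]: 7A ⊕ E3 ⊕ 2F = B6.
P'[4]: 3D ⊕ 0A ⊕ 8D = BA.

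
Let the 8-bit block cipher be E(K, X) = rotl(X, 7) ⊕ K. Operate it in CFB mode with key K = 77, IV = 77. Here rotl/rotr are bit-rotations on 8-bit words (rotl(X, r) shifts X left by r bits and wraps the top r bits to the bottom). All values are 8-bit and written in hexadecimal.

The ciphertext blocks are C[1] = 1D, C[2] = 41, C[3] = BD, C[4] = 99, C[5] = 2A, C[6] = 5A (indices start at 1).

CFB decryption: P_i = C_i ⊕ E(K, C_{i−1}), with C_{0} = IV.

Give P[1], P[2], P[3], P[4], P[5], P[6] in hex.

P[1]: E(K, 77) = CC; 1D ⊕ CC = D1.
P[2]: E(K, 1D) = F9; 41 ⊕ F9 = B8.
P[3]: E(K, 41) = D7; BD ⊕ D7 = 6A.
P[4]: E(K, BD) = A9; 99 ⊕ A9 = 30.
P[5]: E(K, 99) = BB; 2A ⊕ BB = 91.
P[6]: E(K, 2A) = 62; 5A ⊕ 62 = 38.

P[1] = D1, P[2] = B8, P[3] = 6A, P[4] = 30, P[5] = 91, P[6] = 38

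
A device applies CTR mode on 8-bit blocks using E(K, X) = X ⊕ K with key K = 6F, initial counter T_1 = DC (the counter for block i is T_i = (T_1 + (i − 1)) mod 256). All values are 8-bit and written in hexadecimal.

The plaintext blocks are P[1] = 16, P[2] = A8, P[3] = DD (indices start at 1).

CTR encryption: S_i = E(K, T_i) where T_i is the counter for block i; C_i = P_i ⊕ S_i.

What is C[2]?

C[2] = 1A

C[1]: T = DC, S = E(K, T) = B3; 16 ⊕ B3 = A5.
C[2]: T = DD, S = E(K, T) = B2; A8 ⊕ B2 = 1A.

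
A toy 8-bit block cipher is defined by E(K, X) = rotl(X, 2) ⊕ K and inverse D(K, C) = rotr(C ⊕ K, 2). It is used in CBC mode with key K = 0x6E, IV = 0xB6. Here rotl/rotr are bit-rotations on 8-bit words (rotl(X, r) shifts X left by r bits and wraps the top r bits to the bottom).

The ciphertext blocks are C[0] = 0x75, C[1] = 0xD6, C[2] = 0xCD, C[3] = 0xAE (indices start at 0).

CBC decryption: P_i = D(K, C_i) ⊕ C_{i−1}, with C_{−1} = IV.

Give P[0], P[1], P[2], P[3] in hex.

P[0]: D(K, 0x75) = 0xC6; 0xC6 ⊕ 0xB6 = 0x70.
P[1]: D(K, 0xD6) = 0x2E; 0x2E ⊕ 0x75 = 0x5B.
P[2]: D(K, 0xCD) = 0xE8; 0xE8 ⊕ 0xD6 = 0x3E.
P[3]: D(K, 0xAE) = 0x30; 0x30 ⊕ 0xCD = 0xFD.

P[0] = 0x70, P[1] = 0x5B, P[2] = 0x3E, P[3] = 0xFD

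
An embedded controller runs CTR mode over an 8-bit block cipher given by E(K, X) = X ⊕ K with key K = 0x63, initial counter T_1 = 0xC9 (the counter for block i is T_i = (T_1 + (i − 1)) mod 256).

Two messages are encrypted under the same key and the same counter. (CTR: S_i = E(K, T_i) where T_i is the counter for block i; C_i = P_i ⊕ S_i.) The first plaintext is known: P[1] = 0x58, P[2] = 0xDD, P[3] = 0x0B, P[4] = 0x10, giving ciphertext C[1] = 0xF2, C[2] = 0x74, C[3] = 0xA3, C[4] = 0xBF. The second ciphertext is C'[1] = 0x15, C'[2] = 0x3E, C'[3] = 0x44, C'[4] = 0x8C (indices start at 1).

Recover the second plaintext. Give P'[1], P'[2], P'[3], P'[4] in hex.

P'[1] = 0xBF, P'[2] = 0x97, P'[3] = 0xEC, P'[4] = 0x23

In CTR with a reused counter, both messages share the same keystream S_i, so C_i ⊕ C'_i = P_i ⊕ P'_i and thus P'_i = P_i ⊕ C_i ⊕ C'_i.
P'[1]: 0x58 ⊕ 0xF2 ⊕ 0x15 = 0xBF.
P'[2]: 0xDD ⊕ 0x74 ⊕ 0x3E = 0x97.
P'[3]: 0x0B ⊕ 0xA3 ⊕ 0x44 = 0xEC.
P'[4]: 0x10 ⊕ 0xBF ⊕ 0x8C = 0x23.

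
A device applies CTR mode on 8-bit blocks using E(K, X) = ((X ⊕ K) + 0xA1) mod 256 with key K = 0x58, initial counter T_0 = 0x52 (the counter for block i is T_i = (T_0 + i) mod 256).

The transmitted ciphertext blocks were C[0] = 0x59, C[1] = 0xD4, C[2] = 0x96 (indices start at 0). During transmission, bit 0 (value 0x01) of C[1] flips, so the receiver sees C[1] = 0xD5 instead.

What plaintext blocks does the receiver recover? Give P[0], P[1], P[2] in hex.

CTR decryption: S_i = E(K, T_i) where T_i is the counter for block i; P_i = C_i ⊕ S_i.
Only C[1] changed, to 0xD5. In CTR, a change in C_i flips the same bit in P_i only; the keystream is unaffected. Decrypting the received ciphertext:
P[0]: T = 0x52, S = E(K, T) = 0xAB; 0x59 ⊕ 0xAB = 0xF2.
P[1]: T = 0x53, S = E(K, T) = 0xAC; 0xD5 ⊕ 0xAC = 0x79.
P[2]: T = 0x54, S = E(K, T) = 0xAD; 0x96 ⊕ 0xAD = 0x3B.
Blocks that differ from the original plaintext: P[1].

P[0] = 0xF2, P[1] = 0x79, P[2] = 0x3B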